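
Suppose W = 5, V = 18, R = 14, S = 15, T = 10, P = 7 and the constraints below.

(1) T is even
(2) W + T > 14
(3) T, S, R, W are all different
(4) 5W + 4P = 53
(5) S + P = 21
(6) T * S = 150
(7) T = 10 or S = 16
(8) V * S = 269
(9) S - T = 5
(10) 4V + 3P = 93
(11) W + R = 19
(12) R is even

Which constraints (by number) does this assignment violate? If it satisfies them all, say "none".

Constraints 5 and 8 do not hold.

(1) T = 10 is even  yes
(2) W + T = 5 + 10 = 15; 15 > 14  yes
(3) values 10, 15, 14, 5 are pairwise distinct  yes
(4) 5W + 4P = 5(5) + 4(7) = 53  yes
(5) S + P = 15 + 7 = 22, not 21  no
(6) T * S = 10 * 15 = 150  yes
(7) T = 10 = 10 (first disjunct)  yes
(8) V * S = 18 * 15 = 270, not 269  no
(9) S - T = 15 - 10 = 5  yes
(10) 4V + 3P = 4(18) + 3(7) = 93  yes
(11) W + R = 5 + 14 = 19  yes
(12) R = 14 is even  yes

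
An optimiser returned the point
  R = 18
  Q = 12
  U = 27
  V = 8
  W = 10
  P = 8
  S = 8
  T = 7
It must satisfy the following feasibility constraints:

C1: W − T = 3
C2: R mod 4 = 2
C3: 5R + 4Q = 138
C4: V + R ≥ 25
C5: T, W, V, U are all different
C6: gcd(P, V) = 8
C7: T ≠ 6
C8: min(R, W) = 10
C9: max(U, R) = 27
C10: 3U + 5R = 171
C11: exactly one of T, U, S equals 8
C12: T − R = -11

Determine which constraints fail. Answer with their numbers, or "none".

No violations.

C1: W − T = 10 − 7 = 3  ✓
C2: 18 mod 4 = 2  ✓
C3: 5R + 4Q = 5(18) + 4(12) = 138  ✓
C4: V + R = 8 + 18 = 26; 26 ≥ 25  ✓
C5: values 7, 10, 8, 27 are pairwise distinct  ✓
C6: gcd(8, 8) = 8  ✓
C7: T = 7, and 7 ≠ 6  ✓
C8: min(18, 10) = 10  ✓
C9: max(27, 18) = 27  ✓
C10: 3U + 5R = 3(27) + 5(18) = 171  ✓
C11: T=7, U=27, S=8; 1 of them equals 8  ✓
C12: T − R = 7 − 18 = -11  ✓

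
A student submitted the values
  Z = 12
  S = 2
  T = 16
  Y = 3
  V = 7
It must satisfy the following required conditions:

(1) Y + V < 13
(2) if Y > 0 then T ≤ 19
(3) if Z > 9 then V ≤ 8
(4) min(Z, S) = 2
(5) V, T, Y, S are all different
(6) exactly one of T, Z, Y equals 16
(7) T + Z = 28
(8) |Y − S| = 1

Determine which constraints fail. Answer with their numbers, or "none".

All constraints are satisfied.

(1) Y + V = 3 + 7 = 10; 10 < 13  ✓
(2) Y = 3 > 0, so we need T ≤ 19; T = 16 ≤ 19  ✓
(3) Z = 12 > 9, so we need V ≤ 8; V = 7 ≤ 8  ✓
(4) min(12, 2) = 2  ✓
(5) values 7, 16, 3, 2 are pairwise distinct  ✓
(6) T=16, Z=12, Y=3; 1 of them equals 16  ✓
(7) T + Z = 16 + 12 = 28  ✓
(8) |3 − 2| = 1  ✓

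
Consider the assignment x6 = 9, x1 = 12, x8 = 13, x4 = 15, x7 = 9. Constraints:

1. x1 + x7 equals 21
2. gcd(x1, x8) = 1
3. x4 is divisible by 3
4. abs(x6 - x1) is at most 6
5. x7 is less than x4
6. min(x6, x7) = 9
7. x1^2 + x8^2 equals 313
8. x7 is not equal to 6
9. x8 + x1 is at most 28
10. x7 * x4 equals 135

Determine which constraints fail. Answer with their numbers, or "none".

1. x1 + x7 = 12 + 9 = 21 — holds.
2. gcd(12, 13) = 1 — holds.
3. 15 / 3 = 5, so 3 divides 15 — holds.
4. abs(9 - 12) = 3; 3 ≤ 6 — holds.
5. x7 = 9, x4 = 15; 9 < 15 — holds.
6. min(9, 9) = 9 — holds.
7. x1^2 + x8^2 = 12^2 + 13^2 = 144 + 169 = 313 — holds.
8. x7 = 9, and 9 ≠ 6 — holds.
9. x8 + x1 = 13 + 12 = 25; 25 ≤ 28 — holds.
10. x7 * x4 = 9 * 15 = 135 — holds.

All constraints are satisfied.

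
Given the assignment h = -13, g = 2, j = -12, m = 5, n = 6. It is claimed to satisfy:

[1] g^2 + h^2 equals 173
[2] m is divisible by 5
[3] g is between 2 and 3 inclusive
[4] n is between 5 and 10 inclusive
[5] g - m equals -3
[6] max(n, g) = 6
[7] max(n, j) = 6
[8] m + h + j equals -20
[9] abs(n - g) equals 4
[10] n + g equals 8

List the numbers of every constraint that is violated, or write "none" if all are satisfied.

[1] g^2 + h^2 = 2^2 + (-13)^2 = 4 + 169 = 173 — OK.
[2] 5 / 5 = 1, so 5 divides 5 — OK.
[3] g = 2 lies in [2, 3] — OK.
[4] n = 6 lies in [5, 10] — OK.
[5] g - m = 2 - 5 = -3 — OK.
[6] max(6, 2) = 6 — OK.
[7] max(6, -12) = 6 — OK.
[8] m + h + j = 5 + (-13) + (-12) = -20 — OK.
[9] abs(6 - 2) = 4 — OK.
[10] n + g = 6 + 2 = 8 — OK.

None — every constraint holds.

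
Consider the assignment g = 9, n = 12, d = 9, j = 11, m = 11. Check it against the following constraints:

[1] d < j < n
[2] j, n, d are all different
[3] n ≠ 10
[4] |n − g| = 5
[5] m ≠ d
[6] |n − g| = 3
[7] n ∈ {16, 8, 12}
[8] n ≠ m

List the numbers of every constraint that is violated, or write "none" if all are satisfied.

[1] values 9 < 11 < 12  holds
[2] values 11, 12, 9 are pairwise distinct  holds
[3] n = 12, and 12 ≠ 10  holds
[4] |12 − 9| = 3, not 5  fails
[5] m = 11, d = 9; distinct  holds
[6] |12 − 9| = 3  holds
[7] n = 12 is in {16, 8, 12}  holds
[8] n = 12, m = 11; distinct  holds

Violated: 4.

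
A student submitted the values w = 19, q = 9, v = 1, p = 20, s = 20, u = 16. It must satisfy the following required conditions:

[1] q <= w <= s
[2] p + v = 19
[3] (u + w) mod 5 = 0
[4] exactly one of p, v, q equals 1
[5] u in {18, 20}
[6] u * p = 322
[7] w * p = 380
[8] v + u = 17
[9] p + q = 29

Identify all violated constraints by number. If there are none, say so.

Constraints 2, 5, and 6 are violated.

[1] values 9 <= 19 <= 20 — holds.
[2] p + v = 20 + 1 = 21, not 19 — does not hold.
[3] u + w = 35; 35 mod 5 = 0 — holds.
[4] p=20, v=1, q=9; 1 of them equals 1 — holds.
[5] u = 16 is not in {18, 20} — does not hold.
[6] u * p = 16 * 20 = 320, not 322 — does not hold.
[7] w * p = 19 * 20 = 380 — holds.
[8] v + u = 1 + 16 = 17 — holds.
[9] p + q = 20 + 9 = 29 — holds.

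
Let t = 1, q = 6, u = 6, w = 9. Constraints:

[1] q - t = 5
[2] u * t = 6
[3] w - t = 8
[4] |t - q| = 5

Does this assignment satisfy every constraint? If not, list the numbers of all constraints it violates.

Yes — all constraints hold.

[1] q - t = 6 - 1 = 5 — holds.
[2] u * t = 6 * 1 = 6 — holds.
[3] w - t = 9 - 1 = 8 — holds.
[4] |1 - 6| = 5 — holds.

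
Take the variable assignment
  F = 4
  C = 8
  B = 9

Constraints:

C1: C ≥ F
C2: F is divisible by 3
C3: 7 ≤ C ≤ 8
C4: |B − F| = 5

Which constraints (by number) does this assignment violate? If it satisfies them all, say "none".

No — constraint 2 is not satisfied.

C1: C = 8, F = 4; 8 ≥ 4  holds
C2: 4 = 3×1 + 1, so 3 does not divide 4  fails
C3: C = 8 lies in [7, 8]  holds
C4: |9 − 4| = 5  holds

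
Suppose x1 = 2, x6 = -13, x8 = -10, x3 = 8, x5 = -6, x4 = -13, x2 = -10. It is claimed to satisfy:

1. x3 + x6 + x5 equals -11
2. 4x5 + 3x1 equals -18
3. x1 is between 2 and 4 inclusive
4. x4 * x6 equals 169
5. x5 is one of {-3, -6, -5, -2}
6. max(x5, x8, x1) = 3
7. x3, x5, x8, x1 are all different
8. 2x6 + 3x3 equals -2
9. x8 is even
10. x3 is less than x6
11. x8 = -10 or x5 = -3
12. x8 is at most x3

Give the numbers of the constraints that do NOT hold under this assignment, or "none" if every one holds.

1. x3 + x6 + x5 = 8 + (-13) + (-6) = -11  ✔
2. 4x5 + 3x1 = 4(-6) + 3(2) = -18  ✔
3. x1 = 2 lies in [2, 4]  ✔
4. x4 * x6 = -13 * (-13) = 169  ✔
5. x5 = -6 is in {-3, -6, -5, -2}  ✔
6. max(-6, -10, 2) = 2, not 3  ✘
7. values 8, -6, -10, 2 are pairwise distinct  ✔
8. 2x6 + 3x3 = 2(-13) + 3(8) = -2  ✔
9. x8 = -10 is even  ✔
10. x3 = 8, x6 = -13; 8 ≥ -13 (want <)  ✘
11. x8 = -10 = -10 (first disjunct)  ✔
12. x8 = -10, x3 = 8; -10 ≤ 8  ✔

The assignment fails constraints 6 and 10.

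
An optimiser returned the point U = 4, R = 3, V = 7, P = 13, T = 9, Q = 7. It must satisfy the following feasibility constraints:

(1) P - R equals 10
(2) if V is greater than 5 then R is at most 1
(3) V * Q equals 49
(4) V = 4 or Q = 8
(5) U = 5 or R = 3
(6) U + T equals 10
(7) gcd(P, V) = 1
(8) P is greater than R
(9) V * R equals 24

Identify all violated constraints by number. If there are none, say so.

(1) P - R = 13 - 3 = 10 — OK.
(2) V = 7 > 5, so we need R ≤ 1; but R = 3 > 1 — violated.
(3) V * Q = 7 * 7 = 49 — OK.
(4) V = 7 ≠ 4 and Q = 7 ≠ 8; both disjuncts false — violated.
(5) U = 4 ≠ 5, but R = 3 = 3 (second disjunct) — OK.
(6) U + T = 4 + 9 = 13, not 10 — violated.
(7) gcd(13, 7) = 1 — OK.
(8) P = 13, R = 3; 13 > 3 — OK.
(9) V * R = 7 * 3 = 21, not 24 — violated.

Constraints 2, 4, 6, and 9 do not hold.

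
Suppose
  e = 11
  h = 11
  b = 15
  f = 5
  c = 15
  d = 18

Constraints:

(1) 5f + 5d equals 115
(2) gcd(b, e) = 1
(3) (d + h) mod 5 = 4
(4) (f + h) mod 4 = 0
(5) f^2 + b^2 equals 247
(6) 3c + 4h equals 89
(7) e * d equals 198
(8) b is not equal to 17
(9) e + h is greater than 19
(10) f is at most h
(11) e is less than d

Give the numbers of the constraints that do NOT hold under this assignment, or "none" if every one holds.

(1) 5f + 5d = 5(5) + 5(18) = 115  ✔
(2) gcd(15, 11) = 1  ✔
(3) d + h = 29; 29 mod 5 = 4  ✔
(4) f + h = 16; 16 mod 4 = 0  ✔
(5) f^2 + b^2 = 5^2 + 15^2 = 25 + 225 = 250, not 247  ✘
(6) 3c + 4h = 3(15) + 4(11) = 89  ✔
(7) e * d = 11 * 18 = 198  ✔
(8) b = 15, and 15 ≠ 17  ✔
(9) e + h = 11 + 11 = 22; 22 > 19  ✔
(10) f = 5, h = 11; 5 ≤ 11  ✔
(11) e = 11, d = 18; 11 < 18  ✔

Constraint 5 does not hold.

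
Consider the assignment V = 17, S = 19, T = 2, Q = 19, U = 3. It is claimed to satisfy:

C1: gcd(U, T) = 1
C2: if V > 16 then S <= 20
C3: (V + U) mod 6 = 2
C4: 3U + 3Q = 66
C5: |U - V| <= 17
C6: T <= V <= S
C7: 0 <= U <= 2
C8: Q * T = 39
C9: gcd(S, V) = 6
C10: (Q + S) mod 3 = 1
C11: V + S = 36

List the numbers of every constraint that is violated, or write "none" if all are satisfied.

C1: gcd(3, 2) = 1 — OK.
C2: V = 17 > 16, so we need S ≤ 20; S = 19 ≤ 20 — OK.
C3: V + U = 20; 20 mod 6 = 2 — OK.
C4: 3U + 3Q = 3(3) + 3(19) = 66 — OK.
C5: |3 - 17| = 14; 14 ≤ 17 — OK.
C6: values 2 <= 17 <= 19 — OK.
C7: U = 3 is outside [0, 2] — violated.
C8: Q * T = 19 * 2 = 38, not 39 — violated.
C9: gcd(19, 17) = 1, not 6 — violated.
C10: Q + S = 38; 38 mod 3 = 2, not 1 — violated.
C11: V + S = 17 + 19 = 36 — OK.

Constraints 7, 8, 9, and 10 do not hold.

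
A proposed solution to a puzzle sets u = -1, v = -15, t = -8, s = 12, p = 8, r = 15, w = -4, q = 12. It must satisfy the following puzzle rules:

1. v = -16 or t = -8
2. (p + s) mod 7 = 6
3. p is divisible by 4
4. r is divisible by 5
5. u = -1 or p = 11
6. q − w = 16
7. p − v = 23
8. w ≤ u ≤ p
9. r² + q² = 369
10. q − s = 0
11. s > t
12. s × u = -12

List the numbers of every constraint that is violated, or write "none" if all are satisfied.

1. v = -15 ≠ -16, but t = -8 = -8 (second disjunct) — holds.
2. p + s = 20; 20 mod 7 = 6 — holds.
3. 8 / 4 = 2, so 4 divides 8 — holds.
4. 15 / 5 = 3, so 5 divides 15 — holds.
5. u = -1 = -1 (first disjunct) — holds.
6. q − w = 12 − (-4) = 16 — holds.
7. p − v = 8 − (-15) = 23 — holds.
8. values -4 ≤ -1 ≤ 8 — holds.
9. r² + q² = 15² + 12² = 225 + 144 = 369 — holds.
10. q − s = 12 − 12 = 0 — holds.
11. s = 12, t = -8; 12 > -8 — holds.
12. s × u = 12 × (-1) = -12 — holds.

None — every constraint holds.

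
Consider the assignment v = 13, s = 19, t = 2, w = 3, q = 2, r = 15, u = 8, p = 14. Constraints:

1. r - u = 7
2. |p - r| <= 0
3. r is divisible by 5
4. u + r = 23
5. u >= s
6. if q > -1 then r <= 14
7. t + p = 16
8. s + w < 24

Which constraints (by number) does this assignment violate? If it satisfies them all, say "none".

1. r - u = 15 - 8 = 7  true
2. |14 - 15| = 1; 1 > 0, exceeds bound 0  false
3. 15 / 5 = 3, so 5 divides 15  true
4. u + r = 8 + 15 = 23  true
5. u = 8, s = 19; 8 < 19 (want ≥)  false
6. q = 2 > -1, so we need r ≤ 14; but r = 15 > 14  false
7. t + p = 2 + 14 = 16  true
8. s + w = 19 + 3 = 22; 22 < 24  true

Constraints 2, 5, and 6 are violated.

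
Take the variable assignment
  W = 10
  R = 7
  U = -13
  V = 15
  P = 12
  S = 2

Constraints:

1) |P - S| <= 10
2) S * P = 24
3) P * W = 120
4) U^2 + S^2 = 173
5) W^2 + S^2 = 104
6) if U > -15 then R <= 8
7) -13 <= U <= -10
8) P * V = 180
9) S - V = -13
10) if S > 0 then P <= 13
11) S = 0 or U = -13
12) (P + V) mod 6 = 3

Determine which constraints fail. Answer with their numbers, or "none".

Yes — all constraints hold.

1) |12 - 2| = 10; 10 ≤ 10  true
2) S * P = 2 * 12 = 24  true
3) P * W = 12 * 10 = 120  true
4) U^2 + S^2 = (-13)^2 + 2^2 = 169 + 4 = 173  true
5) W^2 + S^2 = 10^2 + 2^2 = 100 + 4 = 104  true
6) U = -13 > -15, so we need R ≤ 8; R = 7 ≤ 8  true
7) U = -13 lies in [-13, -10]  true
8) P * V = 12 * 15 = 180  true
9) S - V = 2 - 15 = -13  true
10) S = 2 > 0, so we need P ≤ 13; P = 12 ≤ 13  true
11) S = 2 ≠ 0, but U = -13 = -13 (second disjunct)  true
12) P + V = 27; 27 mod 6 = 3  true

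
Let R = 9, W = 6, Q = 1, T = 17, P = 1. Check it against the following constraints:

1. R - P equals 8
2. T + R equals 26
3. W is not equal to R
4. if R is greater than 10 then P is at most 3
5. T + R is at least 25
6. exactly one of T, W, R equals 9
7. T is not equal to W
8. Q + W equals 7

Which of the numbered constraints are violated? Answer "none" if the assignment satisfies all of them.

No violations.

1. R - P = 9 - 1 = 8  holds
2. T + R = 17 + 9 = 26  holds
3. W = 6, R = 9; distinct  holds
4. R = 9, not > 10; antecedent false, conditional vacuously true  holds
5. T + R = 17 + 9 = 26; 26 ≥ 25  holds
6. T=17, W=6, R=9; 1 of them equals 9  holds
7. T = 17, W = 6; distinct  holds
8. Q + W = 1 + 6 = 7  holds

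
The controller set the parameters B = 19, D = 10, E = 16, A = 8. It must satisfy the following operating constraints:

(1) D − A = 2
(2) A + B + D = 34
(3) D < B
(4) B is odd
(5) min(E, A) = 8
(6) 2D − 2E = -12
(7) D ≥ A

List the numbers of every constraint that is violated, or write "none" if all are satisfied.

Violated: 2.

(1) D − A = 10 − 8 = 2 — OK.
(2) A + B + D = 8 + 19 + 10 = 37, not 34 — violated.
(3) D = 10, B = 19; 10 < 19 — OK.
(4) B = 19 is odd — OK.
(5) min(16, 8) = 8 — OK.
(6) 2D − 2E = 2(10) − 2(16) = -12 — OK.
(7) D = 10, A = 8; 10 ≥ 8 — OK.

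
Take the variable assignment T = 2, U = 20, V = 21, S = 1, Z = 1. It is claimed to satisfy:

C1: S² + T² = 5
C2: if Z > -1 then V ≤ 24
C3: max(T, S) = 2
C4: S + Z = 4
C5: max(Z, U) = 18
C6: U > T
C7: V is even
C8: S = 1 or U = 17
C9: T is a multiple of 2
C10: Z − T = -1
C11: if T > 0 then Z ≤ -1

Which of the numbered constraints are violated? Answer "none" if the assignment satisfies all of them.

C1: S² + T² = 1² + 2² = 1 + 4 = 5  true
C2: Z = 1 > -1, so we need V ≤ 24; V = 21 ≤ 24  true
C3: max(2, 1) = 2  true
C4: S + Z = 1 + 1 = 2, not 4  false
C5: max(1, 20) = 20, not 18  false
C6: U = 20, T = 2; 20 > 2  true
C7: V = 21 is odd  false
C8: S = 1 = 1 (first disjunct)  true
C9: 2 / 2 = 1, so 2 divides 2  true
C10: Z − T = 1 − 2 = -1  true
C11: T = 2 > 0, so we need Z ≤ -1; but Z = 1 > -1  false

Constraints 4, 5, 7, and 11 are violated.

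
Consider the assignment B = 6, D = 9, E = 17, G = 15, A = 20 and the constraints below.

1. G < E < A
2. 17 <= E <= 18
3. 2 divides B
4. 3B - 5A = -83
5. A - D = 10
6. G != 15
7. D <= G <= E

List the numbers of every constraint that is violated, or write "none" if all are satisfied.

Constraints 4, 5, 6 are violated.

1. values 15 < 17 < 20 — holds.
2. E = 17 lies in [17, 18] — holds.
3. 6 / 2 = 3, so 2 divides 6 — holds.
4. 3B - 5A = 3(6) - 5(20) = -82, not -83 — fails.
5. A - D = 20 - 9 = 11, not 10 — fails.
6. G = 15, but 15 is required to differ — fails.
7. values 9 <= 15 <= 17 — holds.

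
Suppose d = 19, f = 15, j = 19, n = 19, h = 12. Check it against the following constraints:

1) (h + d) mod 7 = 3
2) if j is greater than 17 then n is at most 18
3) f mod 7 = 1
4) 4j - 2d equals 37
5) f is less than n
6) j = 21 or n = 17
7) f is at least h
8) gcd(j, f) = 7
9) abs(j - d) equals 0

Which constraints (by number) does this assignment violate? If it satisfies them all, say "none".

Constraints 2, 4, 6, and 8 are violated.

1) h + d = 31; 31 mod 7 = 3 — holds.
2) j = 19 > 17, so we need n ≤ 18; but n = 19 > 18 — does not hold.
3) 15 mod 7 = 1 — holds.
4) 4j - 2d = 4(19) - 2(19) = 38, not 37 — does not hold.
5) f = 15, n = 19; 15 < 19 — holds.
6) j = 19 ≠ 21 and n = 19 ≠ 17; both disjuncts false — does not hold.
7) f = 15, h = 12; 15 ≥ 12 — holds.
8) gcd(19, 15) = 1, not 7 — does not hold.
9) abs(19 - 19) = 0 — holds.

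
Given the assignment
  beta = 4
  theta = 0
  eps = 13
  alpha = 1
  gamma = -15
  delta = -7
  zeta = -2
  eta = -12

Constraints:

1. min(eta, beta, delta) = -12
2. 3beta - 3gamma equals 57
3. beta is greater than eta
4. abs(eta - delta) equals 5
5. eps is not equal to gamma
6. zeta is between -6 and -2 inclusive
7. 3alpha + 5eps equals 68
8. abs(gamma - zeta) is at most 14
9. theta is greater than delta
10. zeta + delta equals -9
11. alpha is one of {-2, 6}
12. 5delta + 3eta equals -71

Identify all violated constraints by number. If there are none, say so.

Constraint 11 does not hold.

1. min(-12, 4, -7) = -12  true
2. 3beta - 3gamma = 3(4) - 3(-15) = 57  true
3. beta = 4, eta = -12; 4 > -12  true
4. abs(-12 - (-7)) = 5  true
5. eps = 13, gamma = -15; distinct  true
6. zeta = -2 lies in [-6, -2]  true
7. 3alpha + 5eps = 3(1) + 5(13) = 68  true
8. abs(-15 - (-2)) = 13; 13 ≤ 14  true
9. theta = 0, delta = -7; 0 > -7  true
10. zeta + delta = -2 + (-7) = -9  true
11. alpha = 1 is not in {-2, 6}  false
12. 5delta + 3eta = 5(-7) + 3(-12) = -71  true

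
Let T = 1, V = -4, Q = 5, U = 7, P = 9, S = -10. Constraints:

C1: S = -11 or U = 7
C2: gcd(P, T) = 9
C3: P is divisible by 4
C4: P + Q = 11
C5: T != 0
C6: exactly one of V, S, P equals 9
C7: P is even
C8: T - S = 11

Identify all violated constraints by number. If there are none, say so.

C1: S = -10 ≠ -11, but U = 7 = 7 (second disjunct) — holds.
C2: gcd(9, 1) = 1, not 9 — fails.
C3: 9 = 4*2 + 1, so 4 does not divide 9 — fails.
C4: P + Q = 9 + 5 = 14, not 11 — fails.
C5: T = 1, and 1 ≠ 0 — holds.
C6: V=-4, S=-10, P=9; 1 of them equals 9 — holds.
C7: P = 9 is odd — fails.
C8: T - S = 1 - (-10) = 11 — holds.

Constraints 2, 3, 4, 7 do not hold.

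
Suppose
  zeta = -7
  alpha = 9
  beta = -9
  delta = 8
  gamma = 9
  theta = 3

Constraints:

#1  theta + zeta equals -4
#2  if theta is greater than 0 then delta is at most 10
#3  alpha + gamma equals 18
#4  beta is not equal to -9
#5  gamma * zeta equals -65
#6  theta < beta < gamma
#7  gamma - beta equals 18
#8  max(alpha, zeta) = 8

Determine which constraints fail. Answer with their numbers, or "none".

The assignment fails constraints 4, 5, 6, and 8.

#1 theta + zeta = 3 + (-7) = -4  OK
#2 theta = 3 > 0, so we need delta ≤ 10; delta = 8 ≤ 10  OK
#3 alpha + gamma = 9 + 9 = 18  OK
#4 beta = -9, but -9 is required to differ  FAIL
#5 gamma * zeta = 9 * (-7) = -63, not -65  FAIL
#6 values 3, -9, 9; theta = 3 is not < beta = -9  FAIL
#7 gamma - beta = 9 - (-9) = 18  OK
#8 max(9, -7) = 9, not 8  FAIL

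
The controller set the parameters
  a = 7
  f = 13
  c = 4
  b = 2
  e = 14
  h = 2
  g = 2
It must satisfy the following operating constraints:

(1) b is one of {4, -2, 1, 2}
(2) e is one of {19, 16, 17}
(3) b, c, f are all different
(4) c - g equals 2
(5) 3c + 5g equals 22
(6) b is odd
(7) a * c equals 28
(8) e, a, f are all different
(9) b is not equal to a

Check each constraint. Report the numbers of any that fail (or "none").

(1) b = 2 is in {4, -2, 1, 2} — holds.
(2) e = 14 is not in {19, 16, 17} — does not hold.
(3) values 2, 4, 13 are pairwise distinct — holds.
(4) c - g = 4 - 2 = 2 — holds.
(5) 3c + 5g = 3(4) + 5(2) = 22 — holds.
(6) b = 2 is even — does not hold.
(7) a * c = 7 * 4 = 28 — holds.
(8) values 14, 7, 13 are pairwise distinct — holds.
(9) b = 2, a = 7; distinct — holds.

Constraints 2 and 6 are violated.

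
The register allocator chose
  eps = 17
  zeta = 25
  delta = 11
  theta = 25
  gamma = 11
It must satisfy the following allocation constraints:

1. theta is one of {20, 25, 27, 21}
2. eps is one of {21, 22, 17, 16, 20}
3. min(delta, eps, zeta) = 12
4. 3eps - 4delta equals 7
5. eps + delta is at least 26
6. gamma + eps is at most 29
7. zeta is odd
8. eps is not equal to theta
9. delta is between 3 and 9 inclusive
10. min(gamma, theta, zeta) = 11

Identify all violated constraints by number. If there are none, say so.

Violated: 3, 9.

1. theta = 25 is in {20, 25, 27, 21}  true
2. eps = 17 is in {21, 22, 17, 16, 20}  true
3. min(11, 17, 25) = 11, not 12  false
4. 3eps - 4delta = 3(17) - 4(11) = 7  true
5. eps + delta = 17 + 11 = 28; 28 ≥ 26  true
6. gamma + eps = 11 + 17 = 28; 28 ≤ 29  true
7. zeta = 25 is odd  true
8. eps = 17, theta = 25; distinct  true
9. delta = 11 is outside [3, 9]  false
10. min(11, 25, 25) = 11  true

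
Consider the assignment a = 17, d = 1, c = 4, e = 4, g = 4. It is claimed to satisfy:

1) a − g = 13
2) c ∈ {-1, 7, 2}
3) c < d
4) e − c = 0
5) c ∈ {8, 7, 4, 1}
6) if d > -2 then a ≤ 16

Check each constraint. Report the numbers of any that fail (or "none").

1) a − g = 17 − 4 = 13  OK
2) c = 4 is not in {-1, 7, 2}  FAIL
3) c = 4, d = 1; 4 ≥ 1 (want <)  FAIL
4) e − c = 4 − 4 = 0  OK
5) c = 4 is in {8, 7, 4, 1}  OK
6) d = 1 > -2, so we need a ≤ 16; but a = 17 > 16  FAIL

Constraints 2, 3, and 6 do not hold.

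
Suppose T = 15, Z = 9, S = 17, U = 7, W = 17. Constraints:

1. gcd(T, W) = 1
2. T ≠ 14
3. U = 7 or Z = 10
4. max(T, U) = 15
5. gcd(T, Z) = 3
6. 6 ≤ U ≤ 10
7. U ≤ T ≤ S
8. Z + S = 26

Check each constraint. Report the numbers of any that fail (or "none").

Yes — all constraints hold.

1. gcd(15, 17) = 1  yes
2. T = 15, and 15 ≠ 14  yes
3. U = 7 = 7 (first disjunct)  yes
4. max(15, 7) = 15  yes
5. gcd(15, 9) = 3  yes
6. U = 7 lies in [6, 10]  yes
7. values 7 ≤ 15 ≤ 17  yes
8. Z + S = 9 + 17 = 26  yes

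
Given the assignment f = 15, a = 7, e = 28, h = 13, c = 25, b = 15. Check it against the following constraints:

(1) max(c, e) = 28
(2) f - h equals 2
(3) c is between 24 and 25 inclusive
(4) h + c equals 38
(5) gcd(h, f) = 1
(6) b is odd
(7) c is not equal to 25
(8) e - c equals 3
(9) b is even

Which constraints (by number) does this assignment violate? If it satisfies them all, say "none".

Constraints 7, 9 are violated.

(1) max(25, 28) = 28 — holds.
(2) f - h = 15 - 13 = 2 — holds.
(3) c = 25 lies in [24, 25] — holds.
(4) h + c = 13 + 25 = 38 — holds.
(5) gcd(13, 15) = 1 — holds.
(6) b = 15 is odd — holds.
(7) c = 25, but 25 is required to differ — fails.
(8) e - c = 28 - 25 = 3 — holds.
(9) b = 15 is odd — fails.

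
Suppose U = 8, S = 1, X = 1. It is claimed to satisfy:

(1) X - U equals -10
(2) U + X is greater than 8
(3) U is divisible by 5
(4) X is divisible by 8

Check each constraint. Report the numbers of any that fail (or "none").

Constraints 1, 3, 4 are violated.

(1) X - U = 1 - 8 = -7, not -10  ✘
(2) U + X = 8 + 1 = 9; 9 > 8  ✔
(3) 8 = 5*1 + 3, so 5 does not divide 8  ✘
(4) 1 = 8*0 + 1, so 8 does not divide 1  ✘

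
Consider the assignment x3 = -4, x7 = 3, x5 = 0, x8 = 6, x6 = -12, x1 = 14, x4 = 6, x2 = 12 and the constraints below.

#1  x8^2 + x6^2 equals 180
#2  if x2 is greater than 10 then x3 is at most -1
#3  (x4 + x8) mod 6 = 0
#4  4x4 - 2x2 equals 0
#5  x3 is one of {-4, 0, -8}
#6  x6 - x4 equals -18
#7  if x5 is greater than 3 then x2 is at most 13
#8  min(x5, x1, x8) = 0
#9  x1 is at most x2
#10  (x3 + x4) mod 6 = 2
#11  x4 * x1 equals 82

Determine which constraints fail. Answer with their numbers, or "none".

#1 x8^2 + x6^2 = 6^2 + (-12)^2 = 36 + 144 = 180 — OK.
#2 x2 = 12 > 10, so we need x3 ≤ -1; x3 = -4 ≤ -1 — OK.
#3 x4 + x8 = 12; 12 mod 6 = 0 — OK.
#4 4x4 - 2x2 = 4(6) - 2(12) = 0 — OK.
#5 x3 = -4 is in {-4, 0, -8} — OK.
#6 x6 - x4 = -12 - 6 = -18 — OK.
#7 x5 = 0, not > 3; antecedent false, conditional vacuously true — OK.
#8 min(0, 14, 6) = 0 — OK.
#9 x1 = 14, x2 = 12; 14 > 12 (want ≤) — violated.
#10 x3 + x4 = 2; 2 mod 6 = 2 — OK.
#11 x4 * x1 = 6 * 14 = 84, not 82 — violated.

Constraints 9 and 11 are violated.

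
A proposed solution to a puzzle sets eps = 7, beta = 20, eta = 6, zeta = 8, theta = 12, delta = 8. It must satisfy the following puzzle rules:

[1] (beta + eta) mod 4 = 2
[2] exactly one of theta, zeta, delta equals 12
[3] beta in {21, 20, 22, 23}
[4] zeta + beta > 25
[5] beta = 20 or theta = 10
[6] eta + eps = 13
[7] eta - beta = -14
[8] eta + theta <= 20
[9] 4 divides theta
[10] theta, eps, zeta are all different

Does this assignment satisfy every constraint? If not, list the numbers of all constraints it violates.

Yes — all constraints hold.

[1] beta + eta = 26; 26 mod 4 = 2 — OK.
[2] theta=12, zeta=8, delta=8; 1 of them equals 12 — OK.
[3] beta = 20 is in {21, 20, 22, 23} — OK.
[4] zeta + beta = 8 + 20 = 28; 28 > 25 — OK.
[5] beta = 20 = 20 (first disjunct) — OK.
[6] eta + eps = 6 + 7 = 13 — OK.
[7] eta - beta = 6 - 20 = -14 — OK.
[8] eta + theta = 6 + 12 = 18; 18 ≤ 20 — OK.
[9] 12 / 4 = 3, so 4 divides 12 — OK.
[10] values 12, 7, 8 are pairwise distinct — OK.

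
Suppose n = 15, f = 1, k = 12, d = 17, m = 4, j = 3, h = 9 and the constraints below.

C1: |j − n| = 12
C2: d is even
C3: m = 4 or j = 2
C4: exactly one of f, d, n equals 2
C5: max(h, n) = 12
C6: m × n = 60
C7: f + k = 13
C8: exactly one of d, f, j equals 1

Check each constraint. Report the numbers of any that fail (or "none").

C1: |3 − 15| = 12 — holds.
C2: d = 17 is odd — does not hold.
C3: m = 4 = 4 (first disjunct) — holds.
C4: f=1, d=17, n=15; 0 of them equal 2, not exactly one — does not hold.
C5: max(9, 15) = 15, not 12 — does not hold.
C6: m × n = 4 × 15 = 60 — holds.
C7: f + k = 1 + 12 = 13 — holds.
C8: d=17, f=1, j=3; 1 of them equals 1 — holds.

Constraints 2, 4, and 5 do not hold.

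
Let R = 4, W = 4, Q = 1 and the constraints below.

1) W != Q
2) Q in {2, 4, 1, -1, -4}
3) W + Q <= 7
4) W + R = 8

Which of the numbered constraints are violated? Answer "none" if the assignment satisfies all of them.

1) W = 4, Q = 1; distinct — satisfied.
2) Q = 1 is in {2, 4, 1, -1, -4} — satisfied.
3) W + Q = 4 + 1 = 5; 5 ≤ 7 — satisfied.
4) W + R = 4 + 4 = 8 — satisfied.

No violations.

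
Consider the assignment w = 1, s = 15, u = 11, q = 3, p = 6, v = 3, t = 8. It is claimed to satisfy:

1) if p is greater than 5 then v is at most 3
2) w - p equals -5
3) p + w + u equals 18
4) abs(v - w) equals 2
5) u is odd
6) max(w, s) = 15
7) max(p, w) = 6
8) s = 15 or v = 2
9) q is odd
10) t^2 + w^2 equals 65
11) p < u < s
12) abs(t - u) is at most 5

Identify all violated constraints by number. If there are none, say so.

1) p = 6 > 5, so we need v ≤ 3; v = 3 ≤ 3 — OK.
2) w - p = 1 - 6 = -5 — OK.
3) p + w + u = 6 + 1 + 11 = 18 — OK.
4) abs(3 - 1) = 2 — OK.
5) u = 11 is odd — OK.
6) max(1, 15) = 15 — OK.
7) max(6, 1) = 6 — OK.
8) s = 15 = 15 (first disjunct) — OK.
9) q = 3 is odd — OK.
10) t^2 + w^2 = 8^2 + 1^2 = 64 + 1 = 65 — OK.
11) values 6 < 11 < 15 — OK.
12) abs(8 - 11) = 3; 3 ≤ 5 — OK.

No violations.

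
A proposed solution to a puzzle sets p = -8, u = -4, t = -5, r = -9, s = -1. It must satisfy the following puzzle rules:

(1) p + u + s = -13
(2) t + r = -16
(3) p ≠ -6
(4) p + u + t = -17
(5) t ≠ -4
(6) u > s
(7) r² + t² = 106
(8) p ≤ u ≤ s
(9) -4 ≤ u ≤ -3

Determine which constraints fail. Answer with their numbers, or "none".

The assignment fails constraints 2 and 6.

(1) p + u + s = -8 + (-4) + (-1) = -13 — satisfied.
(2) t + r = -5 + (-9) = -14, not -16 — violated.
(3) p = -8, and -8 ≠ -6 — satisfied.
(4) p + u + t = -8 + (-4) + (-5) = -17 — satisfied.
(5) t = -5, and -5 ≠ -4 — satisfied.
(6) u = -4, s = -1; -4 ≤ -1 (want >) — violated.
(7) r² + t² = (-9)² + (-5)² = 81 + 25 = 106 — satisfied.
(8) values -8 ≤ -4 ≤ -1 — satisfied.
(9) u = -4 lies in [-4, -3] — satisfied.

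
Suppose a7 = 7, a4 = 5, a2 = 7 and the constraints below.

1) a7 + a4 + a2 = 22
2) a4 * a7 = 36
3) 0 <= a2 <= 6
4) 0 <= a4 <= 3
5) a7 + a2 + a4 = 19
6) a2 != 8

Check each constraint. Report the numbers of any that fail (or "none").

Constraints 1, 2, 3, 4 do not hold.

1) a7 + a4 + a2 = 7 + 5 + 7 = 19, not 22  no
2) a4 * a7 = 5 * 7 = 35, not 36  no
3) a2 = 7 is outside [0, 6]  no
4) a4 = 5 is outside [0, 3]  no
5) a7 + a2 + a4 = 7 + 7 + 5 = 19  yes
6) a2 = 7, and 7 ≠ 8  yes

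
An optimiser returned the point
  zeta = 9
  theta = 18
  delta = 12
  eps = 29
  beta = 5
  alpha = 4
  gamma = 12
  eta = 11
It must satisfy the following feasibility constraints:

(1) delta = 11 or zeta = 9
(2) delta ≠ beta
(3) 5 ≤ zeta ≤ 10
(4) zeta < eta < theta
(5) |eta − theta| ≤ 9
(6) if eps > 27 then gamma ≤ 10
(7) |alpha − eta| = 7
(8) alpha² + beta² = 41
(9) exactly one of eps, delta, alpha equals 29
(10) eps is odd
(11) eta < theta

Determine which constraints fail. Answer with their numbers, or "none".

The assignment fails constraint 6.

(1) delta = 12 ≠ 11, but zeta = 9 = 9 (second disjunct)  true
(2) delta = 12, beta = 5; distinct  true
(3) zeta = 9 lies in [5, 10]  true
(4) values 9 < 11 < 18  true
(5) |11 − 18| = 7; 7 ≤ 9  true
(6) eps = 29 > 27, so we need gamma ≤ 10; but gamma = 12 > 10  false
(7) |4 − 11| = 7  true
(8) alpha² + beta² = 4² + 5² = 16 + 25 = 41  true
(9) eps=29, delta=12, alpha=4; 1 of them equals 29  true
(10) eps = 29 is odd  true
(11) eta = 11, theta = 18; 11 < 18  true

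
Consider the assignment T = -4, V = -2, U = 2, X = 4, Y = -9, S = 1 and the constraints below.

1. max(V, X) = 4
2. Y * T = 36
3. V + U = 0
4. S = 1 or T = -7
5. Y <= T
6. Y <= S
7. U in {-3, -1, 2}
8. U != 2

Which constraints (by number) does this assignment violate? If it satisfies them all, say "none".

Constraint 8 does not hold.

1. max(-2, 4) = 4 — satisfied.
2. Y * T = -9 * (-4) = 36 — satisfied.
3. V + U = -2 + 2 = 0 — satisfied.
4. S = 1 = 1 (first disjunct) — satisfied.
5. Y = -9, T = -4; -9 ≤ -4 — satisfied.
6. Y = -9, S = 1; -9 ≤ 1 — satisfied.
7. U = 2 is in {-3, -1, 2} — satisfied.
8. U = 2, but 2 is required to differ — violated.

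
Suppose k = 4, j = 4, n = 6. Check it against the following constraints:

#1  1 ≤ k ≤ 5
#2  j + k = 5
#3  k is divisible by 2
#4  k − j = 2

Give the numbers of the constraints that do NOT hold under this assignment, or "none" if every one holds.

Constraints 2 and 4 are violated.

#1 k = 4 lies in [1, 5] — holds.
#2 j + k = 4 + 4 = 8, not 5 — does not hold.
#3 4 / 2 = 2, so 2 divides 4 — holds.
#4 k − j = 4 − 4 = 0, not 2 — does not hold.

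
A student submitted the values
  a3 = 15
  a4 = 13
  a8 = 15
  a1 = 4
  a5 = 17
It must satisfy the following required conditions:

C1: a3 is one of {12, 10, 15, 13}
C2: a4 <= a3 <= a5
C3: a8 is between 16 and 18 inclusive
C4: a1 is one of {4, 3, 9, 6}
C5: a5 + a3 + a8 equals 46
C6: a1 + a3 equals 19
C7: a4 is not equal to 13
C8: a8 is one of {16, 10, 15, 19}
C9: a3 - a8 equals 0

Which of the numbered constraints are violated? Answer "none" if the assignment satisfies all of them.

Constraints 3, 5, and 7 are violated.

C1: a3 = 15 is in {12, 10, 15, 13} — OK.
C2: values 13 <= 15 <= 17 — OK.
C3: a8 = 15 is outside [16, 18] — violated.
C4: a1 = 4 is in {4, 3, 9, 6} — OK.
C5: a5 + a3 + a8 = 17 + 15 + 15 = 47, not 46 — violated.
C6: a1 + a3 = 4 + 15 = 19 — OK.
C7: a4 = 13, but 13 is required to differ — violated.
C8: a8 = 15 is in {16, 10, 15, 19} — OK.
C9: a3 - a8 = 15 - 15 = 0 — OK.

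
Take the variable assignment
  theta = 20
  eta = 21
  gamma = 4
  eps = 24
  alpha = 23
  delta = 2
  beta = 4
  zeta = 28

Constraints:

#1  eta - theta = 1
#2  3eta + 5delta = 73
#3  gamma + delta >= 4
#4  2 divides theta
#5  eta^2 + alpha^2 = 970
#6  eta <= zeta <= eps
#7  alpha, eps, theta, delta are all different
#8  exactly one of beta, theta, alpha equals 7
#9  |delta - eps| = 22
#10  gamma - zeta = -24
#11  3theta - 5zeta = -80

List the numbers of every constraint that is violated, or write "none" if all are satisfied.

Constraints 6 and 8 are violated.

#1 eta - theta = 21 - 20 = 1 — OK.
#2 3eta + 5delta = 3(21) + 5(2) = 73 — OK.
#3 gamma + delta = 4 + 2 = 6; 6 ≥ 4 — OK.
#4 20 / 2 = 10, so 2 divides 20 — OK.
#5 eta^2 + alpha^2 = 21^2 + 23^2 = 441 + 529 = 970 — OK.
#6 values 21, 28, 24; zeta = 28 is not <= eps = 24 — violated.
#7 values 23, 24, 20, 2 are pairwise distinct — OK.
#8 beta=4, theta=20, alpha=23; 0 of them equal 7, not exactly one — violated.
#9 |2 - 24| = 22 — OK.
#10 gamma - zeta = 4 - 28 = -24 — OK.
#11 3theta - 5zeta = 3(20) - 5(28) = -80 — OK.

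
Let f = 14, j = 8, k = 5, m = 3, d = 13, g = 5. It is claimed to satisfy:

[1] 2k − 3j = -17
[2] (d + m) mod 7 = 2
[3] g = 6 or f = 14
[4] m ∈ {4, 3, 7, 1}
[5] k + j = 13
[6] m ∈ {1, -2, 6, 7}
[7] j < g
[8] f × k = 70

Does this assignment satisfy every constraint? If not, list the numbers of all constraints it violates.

The assignment fails constraints 1, 6, and 7.

[1] 2k − 3j = 2(5) − 3(8) = -14, not -17 — violated.
[2] d + m = 16; 16 mod 7 = 2 — satisfied.
[3] g = 5 ≠ 6, but f = 14 = 14 (second disjunct) — satisfied.
[4] m = 3 is in {4, 3, 7, 1} — satisfied.
[5] k + j = 5 + 8 = 13 — satisfied.
[6] m = 3 is not in {1, -2, 6, 7} — violated.
[7] j = 8, g = 5; 8 ≥ 5 (want <) — violated.
[8] f × k = 14 × 5 = 70 — satisfied.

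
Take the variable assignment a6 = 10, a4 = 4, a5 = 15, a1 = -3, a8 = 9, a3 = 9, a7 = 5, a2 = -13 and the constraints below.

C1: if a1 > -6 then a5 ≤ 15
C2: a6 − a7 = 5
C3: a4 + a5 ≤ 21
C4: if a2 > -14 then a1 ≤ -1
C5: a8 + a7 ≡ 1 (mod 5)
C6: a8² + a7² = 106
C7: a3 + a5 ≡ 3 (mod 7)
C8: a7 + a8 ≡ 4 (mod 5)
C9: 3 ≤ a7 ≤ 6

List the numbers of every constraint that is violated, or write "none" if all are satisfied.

C1: a1 = -3 > -6, so we need a5 ≤ 15; a5 = 15 ≤ 15 — holds.
C2: a6 − a7 = 10 − 5 = 5 — holds.
C3: a4 + a5 = 4 + 15 = 19; 19 ≤ 21 — holds.
C4: a2 = -13 > -14, so we need a1 ≤ -1; a1 = -3 ≤ -1 — holds.
C5: a8 + a7 = 14; 14 mod 5 = 4, not 1 — does not hold.
C6: a8² + a7² = 9² + 5² = 81 + 25 = 106 — holds.
C7: a3 + a5 = 24; 24 mod 7 = 3 — holds.
C8: a7 + a8 = 14; 14 mod 5 = 4 — holds.
C9: a7 = 5 lies in [3, 6] — holds.

Violated: 5.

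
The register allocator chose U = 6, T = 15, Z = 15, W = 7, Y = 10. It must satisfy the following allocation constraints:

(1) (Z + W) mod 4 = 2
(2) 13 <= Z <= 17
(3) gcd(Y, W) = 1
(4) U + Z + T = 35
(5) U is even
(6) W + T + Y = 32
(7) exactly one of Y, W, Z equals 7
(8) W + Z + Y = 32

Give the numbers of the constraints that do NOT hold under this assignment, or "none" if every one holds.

(1) Z + W = 22; 22 mod 4 = 2  yes
(2) Z = 15 lies in [13, 17]  yes
(3) gcd(10, 7) = 1  yes
(4) U + Z + T = 6 + 15 + 15 = 36, not 35  no
(5) U = 6 is even  yes
(6) W + T + Y = 7 + 15 + 10 = 32  yes
(7) Y=10, W=7, Z=15; 1 of them equals 7  yes
(8) W + Z + Y = 7 + 15 + 10 = 32  yes

The assignment fails constraint 4.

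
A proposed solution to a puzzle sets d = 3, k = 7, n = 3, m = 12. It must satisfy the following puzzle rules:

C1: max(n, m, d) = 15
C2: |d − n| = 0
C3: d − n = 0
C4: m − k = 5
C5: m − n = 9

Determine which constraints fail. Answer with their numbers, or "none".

Constraint 1 does not hold.

C1: max(3, 12, 3) = 12, not 15  fails
C2: |3 − 3| = 0  holds
C3: d − n = 3 − 3 = 0  holds
C4: m − k = 12 − 7 = 5  holds
C5: m − n = 12 − 3 = 9  holds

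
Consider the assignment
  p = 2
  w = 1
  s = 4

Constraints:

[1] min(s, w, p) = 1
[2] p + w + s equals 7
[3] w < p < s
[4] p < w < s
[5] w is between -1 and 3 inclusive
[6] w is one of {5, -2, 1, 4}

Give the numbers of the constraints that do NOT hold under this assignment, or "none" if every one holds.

[1] min(4, 1, 2) = 1 — OK.
[2] p + w + s = 2 + 1 + 4 = 7 — OK.
[3] values 1 < 2 < 4 — OK.
[4] values 2, 1, 4; p = 2 is not < w = 1 — violated.
[5] w = 1 lies in [-1, 3] — OK.
[6] w = 1 is in {5, -2, 1, 4} — OK.

Constraint 4 is violated.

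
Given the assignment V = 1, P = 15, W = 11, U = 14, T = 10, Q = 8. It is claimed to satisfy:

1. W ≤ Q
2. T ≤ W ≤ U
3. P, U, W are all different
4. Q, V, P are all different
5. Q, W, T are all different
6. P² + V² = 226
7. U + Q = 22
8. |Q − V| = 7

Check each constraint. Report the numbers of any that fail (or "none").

The assignment fails constraint 1.

1. W = 11, Q = 8; 11 > 8 (want ≤) — fails.
2. values 10 ≤ 11 ≤ 14 — holds.
3. values 15, 14, 11 are pairwise distinct — holds.
4. values 8, 1, 15 are pairwise distinct — holds.
5. values 8, 11, 10 are pairwise distinct — holds.
6. P² + V² = 15² + 1² = 225 + 1 = 226 — holds.
7. U + Q = 14 + 8 = 22 — holds.
8. |8 − 1| = 7 — holds.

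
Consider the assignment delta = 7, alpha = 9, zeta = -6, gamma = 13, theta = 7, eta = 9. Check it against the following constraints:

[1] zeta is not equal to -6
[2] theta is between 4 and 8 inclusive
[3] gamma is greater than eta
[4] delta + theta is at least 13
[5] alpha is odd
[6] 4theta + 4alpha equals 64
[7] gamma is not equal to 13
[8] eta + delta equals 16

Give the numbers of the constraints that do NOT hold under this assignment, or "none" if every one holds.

Constraints 1, 7 do not hold.

[1] zeta = -6, but -6 is required to differ  ✘
[2] theta = 7 lies in [4, 8]  ✔
[3] gamma = 13, eta = 9; 13 > 9  ✔
[4] delta + theta = 7 + 7 = 14; 14 ≥ 13  ✔
[5] alpha = 9 is odd  ✔
[6] 4theta + 4alpha = 4(7) + 4(9) = 64  ✔
[7] gamma = 13, but 13 is required to differ  ✘
[8] eta + delta = 9 + 7 = 16  ✔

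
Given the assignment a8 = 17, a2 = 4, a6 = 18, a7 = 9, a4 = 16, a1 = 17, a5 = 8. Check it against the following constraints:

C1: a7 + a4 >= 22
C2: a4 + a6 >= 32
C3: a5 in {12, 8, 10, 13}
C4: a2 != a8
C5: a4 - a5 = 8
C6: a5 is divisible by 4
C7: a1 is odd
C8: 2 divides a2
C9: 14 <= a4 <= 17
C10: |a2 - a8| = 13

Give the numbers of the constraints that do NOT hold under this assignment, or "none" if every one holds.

C1: a7 + a4 = 9 + 16 = 25; 25 ≥ 22 — satisfied.
C2: a4 + a6 = 16 + 18 = 34; 34 ≥ 32 — satisfied.
C3: a5 = 8 is in {12, 8, 10, 13} — satisfied.
C4: a2 = 4, a8 = 17; distinct — satisfied.
C5: a4 - a5 = 16 - 8 = 8 — satisfied.
C6: 8 / 4 = 2, so 4 divides 8 — satisfied.
C7: a1 = 17 is odd — satisfied.
C8: 4 / 2 = 2, so 2 divides 4 — satisfied.
C9: a4 = 16 lies in [14, 17] — satisfied.
C10: |4 - 17| = 13 — satisfied.

None — every constraint holds.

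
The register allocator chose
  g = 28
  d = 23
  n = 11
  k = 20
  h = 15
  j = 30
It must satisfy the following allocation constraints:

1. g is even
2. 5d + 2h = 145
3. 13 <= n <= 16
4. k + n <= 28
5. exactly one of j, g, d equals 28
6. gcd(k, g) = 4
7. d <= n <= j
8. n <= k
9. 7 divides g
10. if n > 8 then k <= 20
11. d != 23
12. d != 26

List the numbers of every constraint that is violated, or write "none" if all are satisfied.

No — constraints 3, 4, 7, and 11 are not satisfied.

1. g = 28 is even  OK
2. 5d + 2h = 5(23) + 2(15) = 145  OK
3. n = 11 is outside [13, 16]  FAIL
4. k + n = 20 + 11 = 31; 31 > 28, bound 28 not met  FAIL
5. j=30, g=28, d=23; 1 of them equals 28  OK
6. gcd(20, 28) = 4  OK
7. values 23, 11, 30; d = 23 is not <= n = 11  FAIL
8. n = 11, k = 20; 11 ≤ 20  OK
9. 28 / 7 = 4, so 7 divides 28  OK
10. n = 11 > 8, so we need k ≤ 20; k = 20 ≤ 20  OK
11. d = 23, but 23 is required to differ  FAIL
12. d = 23, and 23 ≠ 26  OK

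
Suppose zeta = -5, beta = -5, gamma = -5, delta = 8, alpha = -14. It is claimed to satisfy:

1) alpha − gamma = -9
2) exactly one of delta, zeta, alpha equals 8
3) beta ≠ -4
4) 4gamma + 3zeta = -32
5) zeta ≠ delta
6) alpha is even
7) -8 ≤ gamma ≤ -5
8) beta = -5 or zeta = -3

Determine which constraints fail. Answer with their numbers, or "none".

Constraint 4 does not hold.

1) alpha − gamma = -14 − (-5) = -9 — holds.
2) delta=8, zeta=-5, alpha=-14; 1 of them equals 8 — holds.
3) beta = -5, and -5 ≠ -4 — holds.
4) 4gamma + 3zeta = 4(-5) + 3(-5) = -35, not -32 — fails.
5) zeta = -5, delta = 8; distinct — holds.
6) alpha = -14 is even — holds.
7) gamma = -5 lies in [-8, -5] — holds.
8) beta = -5 = -5 (first disjunct) — holds.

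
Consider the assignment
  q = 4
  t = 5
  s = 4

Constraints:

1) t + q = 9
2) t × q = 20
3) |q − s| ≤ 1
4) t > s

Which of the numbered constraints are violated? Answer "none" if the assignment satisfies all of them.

None — every constraint holds.

1) t + q = 5 + 4 = 9 — holds.
2) t × q = 5 × 4 = 20 — holds.
3) |4 − 4| = 0; 0 ≤ 1 — holds.
4) t = 5, s = 4; 5 > 4 — holds.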